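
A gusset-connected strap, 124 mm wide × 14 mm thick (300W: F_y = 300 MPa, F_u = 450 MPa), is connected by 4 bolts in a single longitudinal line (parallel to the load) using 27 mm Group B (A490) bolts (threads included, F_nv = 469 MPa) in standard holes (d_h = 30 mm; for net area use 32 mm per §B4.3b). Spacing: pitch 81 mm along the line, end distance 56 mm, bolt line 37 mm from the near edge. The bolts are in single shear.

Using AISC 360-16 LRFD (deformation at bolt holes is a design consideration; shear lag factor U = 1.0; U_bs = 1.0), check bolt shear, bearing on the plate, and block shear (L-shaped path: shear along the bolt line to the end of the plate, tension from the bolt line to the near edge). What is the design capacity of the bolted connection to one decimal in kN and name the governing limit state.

Bolt shear: A_b = π(27)²/4 = 572.56 mm². φR_n = 0.75 × 469 × 572.56 × 4 × 1 = 805.6 kN.
Bearing (14 mm plate, F_u = 450 MPa): end bolts L_c = 56 − 30/2 = 41, R_n = min(1.2×41×14×450, 2.4×27×14×450) = 309.96 kN/bolt; interior L_c = 81 − 30 = 51, R_n = 385.56 kN/bolt. φR_n = 0.75 × (1×309.96 + 3×385.56) = 1100.0 kN.
Block shear: shear path 1×[56+3×81] = 1×299 mm, A_gv = 4186, A_nv = 1×(299 − 3.5×32)×14 = 2618 mm²; tension to near edge: (37 − 0.5×32)×14 = 294 mm². R_n = min(0.6×450×2618, 0.6×300×4186) + 1.0×450×294 = min(706.86, 753.48) + 132.3 = 839.16 kN. φR_n = 0.75 × 839.16 = 629.4 kN.
Governing: min(805.6, 1100.0, 629.4) = 629.4 kN → block shear.

629.4 kN (block shear governs)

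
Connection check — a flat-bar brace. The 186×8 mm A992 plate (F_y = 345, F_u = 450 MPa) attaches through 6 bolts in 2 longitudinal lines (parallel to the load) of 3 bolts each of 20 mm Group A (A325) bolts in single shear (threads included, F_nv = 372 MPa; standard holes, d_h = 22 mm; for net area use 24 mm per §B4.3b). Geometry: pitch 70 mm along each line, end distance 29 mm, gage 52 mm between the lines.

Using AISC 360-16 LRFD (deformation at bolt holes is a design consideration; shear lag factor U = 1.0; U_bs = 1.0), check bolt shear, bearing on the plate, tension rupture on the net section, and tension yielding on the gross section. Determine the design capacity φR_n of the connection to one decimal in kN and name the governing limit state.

Bolt shear: A_b = π(20)²/4 = 314.16 mm². φR_n = 0.75 × 372 × 314.16 × 6 × 1 = 525.9 kN.
Bearing (8 mm plate, F_u = 450 MPa): end bolts L_c = 29 − 22/2 = 18, R_n = min(1.2×18×8×450, 2.4×20×8×450) = 77.76 kN/bolt; interior L_c = 70 − 22 = 48, R_n = 172.8 kN/bolt. φR_n = 0.75 × (2×77.76 + 4×172.8) = 635.0 kN.
Tension rupture (net): A_n = (186 − 2×24)×8 = 1104 mm² (U = 1.0, A_e = A_n). φR_n = 0.75 × 450 × 1104 = 372.6 kN.
Tension yield (gross): A_g = 186×8 = 1488 mm². φR_n = 0.90 × 345 × 1488 = 462.0 kN.
Governing: min(525.9, 635.0, 372.6, 462.0) = 372.6 kN → net-section rupture.

372.6 kN (net-section rupture governs)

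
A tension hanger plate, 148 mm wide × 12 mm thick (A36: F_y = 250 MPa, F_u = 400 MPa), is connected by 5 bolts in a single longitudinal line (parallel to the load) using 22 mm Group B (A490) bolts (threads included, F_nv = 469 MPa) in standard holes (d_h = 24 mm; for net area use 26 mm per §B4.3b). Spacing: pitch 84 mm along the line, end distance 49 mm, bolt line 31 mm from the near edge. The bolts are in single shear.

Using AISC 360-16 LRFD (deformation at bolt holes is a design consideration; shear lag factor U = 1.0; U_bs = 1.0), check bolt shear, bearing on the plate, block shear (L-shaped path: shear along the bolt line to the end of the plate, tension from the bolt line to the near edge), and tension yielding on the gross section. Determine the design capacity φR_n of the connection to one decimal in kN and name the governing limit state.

399.6 kN (gross-section yield governs)

Bolt shear: A_b = π(22)²/4 = 380.13 mm². φR_n = 0.75 × 469 × 380.13 × 5 × 1 = 668.6 kN.
Bearing (12 mm plate, F_u = 400 MPa): end bolts L_c = 49 − 24/2 = 37, R_n = min(1.2×37×12×400, 2.4×22×12×400) = 213.12 kN/bolt; interior L_c = 84 − 24 = 60, R_n = 253.44 kN/bolt. φR_n = 0.75 × (1×213.12 + 4×253.44) = 920.2 kN.
Block shear: shear path 1×[49+4×84] = 1×385 mm, A_gv = 4620, A_nv = 1×(385 − 4.5×26)×12 = 3216 mm²; tension to near edge: (31 − 0.5×26)×12 = 216 mm². R_n = min(0.6×400×3216, 0.6×250×4620) + 1.0×400×216 = min(771.84, 693) + 86.4 = 779.4 kN. φR_n = 0.75 × 779.4 = 584.6 kN.
Tension yield (gross): A_g = 148×12 = 1776 mm². φR_n = 0.90 × 250 × 1776 = 399.6 kN.
Governing: min(668.6, 920.2, 584.6, 399.6) = 399.6 kN → gross-section yield.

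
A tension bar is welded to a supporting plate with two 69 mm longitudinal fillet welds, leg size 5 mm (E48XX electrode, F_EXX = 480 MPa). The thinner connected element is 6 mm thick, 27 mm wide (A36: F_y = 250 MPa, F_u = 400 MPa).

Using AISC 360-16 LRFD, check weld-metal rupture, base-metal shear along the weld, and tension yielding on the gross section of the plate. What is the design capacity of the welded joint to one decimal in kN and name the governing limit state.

Weld metal: throat = 0.707×5 = 3.535 mm, L = 2×69 = 138 mm. φR_n = 0.75 × 0.6 × 480 × 3.535 × 138 = 105.4 kN.
Base metal shear (6 mm plate): yield φR_n = 1.0×0.6×250×6×138 = 124.2 kN; rupture φR_n = 0.75×0.6×400×6×138 = 149.0 kN; take 124.2 kN (yield).
Tension yield (gross): A_g = 27×6 = 162 mm². φR_n = 0.90 × 250 × 162 = 36.5 kN.
Governing: min(105.4, 124.2, 36.5) = 36.5 kN → gross-section yield.

36.5 kN (gross-section yield governs)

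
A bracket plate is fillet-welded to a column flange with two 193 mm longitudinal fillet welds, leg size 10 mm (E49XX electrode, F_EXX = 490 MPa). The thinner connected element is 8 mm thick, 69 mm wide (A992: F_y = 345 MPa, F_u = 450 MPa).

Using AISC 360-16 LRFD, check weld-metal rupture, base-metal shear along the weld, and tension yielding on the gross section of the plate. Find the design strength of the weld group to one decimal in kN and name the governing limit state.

171.4 kN (gross-section yield governs)

Weld metal: throat = 0.707×10 = 7.07 mm, L = 2×193 = 386 mm. φR_n = 0.75 × 0.6 × 490 × 7.07 × 386 = 601.7 kN.
Base metal shear (8 mm plate): yield φR_n = 1.0×0.6×345×8×386 = 639.2 kN; rupture φR_n = 0.75×0.6×450×8×386 = 625.3 kN; take 625.3 kN (rupture).
Tension yield (gross): A_g = 69×8 = 552 mm². φR_n = 0.90 × 345 × 552 = 171.4 kN.
Governing: min(601.7, 625.3, 171.4) = 171.4 kN → gross-section yield.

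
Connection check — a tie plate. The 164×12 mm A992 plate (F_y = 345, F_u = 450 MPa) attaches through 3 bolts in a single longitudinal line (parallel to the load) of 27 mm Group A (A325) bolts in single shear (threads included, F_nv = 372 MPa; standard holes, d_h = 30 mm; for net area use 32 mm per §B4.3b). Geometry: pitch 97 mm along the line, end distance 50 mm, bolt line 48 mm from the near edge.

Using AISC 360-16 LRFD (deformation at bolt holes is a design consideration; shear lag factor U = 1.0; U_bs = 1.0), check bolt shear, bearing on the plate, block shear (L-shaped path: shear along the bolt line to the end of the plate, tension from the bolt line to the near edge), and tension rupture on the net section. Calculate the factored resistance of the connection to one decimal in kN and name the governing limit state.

479.2 kN (bolt shear governs)

Bolt shear: A_b = π(27)²/4 = 572.56 mm². φR_n = 0.75 × 372 × 572.56 × 3 × 1 = 479.2 kN.
Bearing (12 mm plate, F_u = 450 MPa): end bolts L_c = 50 − 30/2 = 35, R_n = min(1.2×35×12×450, 2.4×27×12×450) = 226.8 kN/bolt; interior L_c = 97 − 30 = 67, R_n = 349.92 kN/bolt. φR_n = 0.75 × (1×226.8 + 2×349.92) = 695.0 kN.
Block shear: shear path 1×[50+2×97] = 1×244 mm, A_gv = 2928, A_nv = 1×(244 − 2.5×32)×12 = 1968 mm²; tension to near edge: (48 − 0.5×32)×12 = 384 mm². R_n = min(0.6×450×1968, 0.6×345×2928) + 1.0×450×384 = min(531.36, 606.1) + 172.8 = 704.16 kN. φR_n = 0.75 × 704.16 = 528.1 kN.
Tension rupture (net): A_n = (164 − 1×32)×12 = 1584 mm² (U = 1.0, A_e = A_n). φR_n = 0.75 × 450 × 1584 = 534.6 kN.
Governing: min(479.2, 695.0, 528.1, 534.6) = 479.2 kN → bolt shear.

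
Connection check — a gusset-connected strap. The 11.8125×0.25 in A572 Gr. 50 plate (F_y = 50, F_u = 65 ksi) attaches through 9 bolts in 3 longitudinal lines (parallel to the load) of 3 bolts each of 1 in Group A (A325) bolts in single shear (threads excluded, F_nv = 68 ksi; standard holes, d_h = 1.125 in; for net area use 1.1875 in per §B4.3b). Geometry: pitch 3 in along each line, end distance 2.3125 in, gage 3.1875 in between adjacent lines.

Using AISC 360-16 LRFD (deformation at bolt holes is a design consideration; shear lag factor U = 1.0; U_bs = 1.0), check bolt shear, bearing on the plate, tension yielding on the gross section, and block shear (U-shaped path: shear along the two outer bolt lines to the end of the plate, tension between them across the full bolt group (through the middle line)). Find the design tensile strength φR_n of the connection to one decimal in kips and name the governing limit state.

126.9 kips (block shear governs)

Bolt shear: A_b = π(1)²/4 = 0.7854 in². φR_n = 0.75 × 68 × 0.7854 × 9 × 1 = 360.5 kips.
Bearing (0.25 in plate, F_u = 65 ksi): end bolts L_c = 2.3125 − 1.125/2 = 1.75, R_n = min(1.2×1.75×0.25×65, 2.4×1×0.25×65) = 34.125 kips/bolt; interior L_c = 3 − 1.125 = 1.875, R_n = 36.563 kips/bolt. φR_n = 0.75 × (3×34.125 + 6×36.563) = 241.3 kips.
Tension yield (gross): A_g = 11.8125×0.25 = 2.9531 in². φR_n = 0.90 × 50 × 2.9531 = 132.9 kips.
Block shear: shear path 2×[2.3125+2×3] = 2×8.3125 in, A_gv = 4.1563, A_nv = 2×(8.3125 − 2.5×1.1875)×0.25 = 2.6719 in²; tension across gage: (6.375 − 2×1.1875)×0.25 = 1 in². R_n = min(0.6×65×2.6719, 0.6×50×4.1563) + 1.0×65×1 = min(104.2, 124.69) + 65 = 169.2 kips. φR_n = 0.75 × 169.2 = 126.9 kips.
Governing: min(360.5, 241.3, 132.9, 126.9) = 126.9 kips → block shear.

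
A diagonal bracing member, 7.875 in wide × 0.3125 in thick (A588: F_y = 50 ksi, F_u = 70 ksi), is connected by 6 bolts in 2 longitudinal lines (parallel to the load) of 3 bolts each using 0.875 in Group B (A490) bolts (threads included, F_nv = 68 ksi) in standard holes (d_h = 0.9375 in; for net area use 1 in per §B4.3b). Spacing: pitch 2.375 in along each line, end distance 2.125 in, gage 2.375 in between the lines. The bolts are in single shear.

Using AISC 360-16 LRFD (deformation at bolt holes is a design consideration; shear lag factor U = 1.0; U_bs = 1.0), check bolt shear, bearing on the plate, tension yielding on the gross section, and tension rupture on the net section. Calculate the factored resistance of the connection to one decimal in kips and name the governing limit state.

Bolt shear: A_b = π(0.875)²/4 = 0.60132 in². φR_n = 0.75 × 68 × 0.60132 × 6 × 1 = 184.0 kips.
Bearing (0.3125 in plate, F_u = 70 ksi): end bolts L_c = 2.125 − 0.9375/2 = 1.65625, R_n = min(1.2×1.65625×0.3125×70, 2.4×0.875×0.3125×70) = 43.477 kips/bolt; interior L_c = 2.375 − 0.9375 = 1.4375, R_n = 37.734 kips/bolt. φR_n = 0.75 × (2×43.477 + 4×37.734) = 178.4 kips.
Tension yield (gross): A_g = 7.875×0.3125 = 2.4609 in². φR_n = 0.90 × 50 × 2.4609 = 110.7 kips.
Tension rupture (net): A_n = (7.875 − 2×1)×0.3125 = 1.8359 in² (U = 1.0, A_e = A_n). φR_n = 0.75 × 70 × 1.8359 = 96.4 kips.
Governing: min(184.0, 178.4, 110.7, 96.4) = 96.4 kips → net-section rupture.

96.4 kips (net-section rupture governs)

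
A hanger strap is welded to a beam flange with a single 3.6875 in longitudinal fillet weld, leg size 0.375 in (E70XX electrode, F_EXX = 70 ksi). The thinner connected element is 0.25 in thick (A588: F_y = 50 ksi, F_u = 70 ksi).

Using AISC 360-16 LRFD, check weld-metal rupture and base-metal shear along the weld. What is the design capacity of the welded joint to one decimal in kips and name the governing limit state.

27.7 kips (base-metal shear governs)

Weld metal: throat = 0.707×0.375 = 0.26513 in, L = 3.6875 in. φR_n = 0.75 × 0.6 × 70 × 0.26513 × 3.6875 = 30.8 kips.
Base metal shear (0.25 in plate): yield φR_n = 1.0×0.6×50×0.25×3.6875 = 27.7 kips; rupture φR_n = 0.75×0.6×70×0.25×3.6875 = 29.0 kips; take 27.7 kips (yield).
Governing: min(30.8, 27.7) = 27.7 kips → base-metal shear.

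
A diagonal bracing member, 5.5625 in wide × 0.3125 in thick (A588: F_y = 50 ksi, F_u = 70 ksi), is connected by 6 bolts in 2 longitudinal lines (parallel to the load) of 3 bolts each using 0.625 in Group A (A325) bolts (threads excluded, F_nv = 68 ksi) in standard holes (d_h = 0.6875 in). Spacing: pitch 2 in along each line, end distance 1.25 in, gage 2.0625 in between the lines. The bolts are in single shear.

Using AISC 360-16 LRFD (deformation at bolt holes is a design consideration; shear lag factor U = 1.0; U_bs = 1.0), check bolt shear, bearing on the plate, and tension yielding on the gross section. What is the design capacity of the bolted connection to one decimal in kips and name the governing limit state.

Bolt shear: A_b = π(0.625)²/4 = 0.3068 in². φR_n = 0.75 × 68 × 0.3068 × 6 × 1 = 93.9 kips.
Bearing (0.3125 in plate, F_u = 70 ksi): end bolts L_c = 1.25 − 0.6875/2 = 0.90625, R_n = min(1.2×0.90625×0.3125×70, 2.4×0.625×0.3125×70) = 23.789 kips/bolt; interior L_c = 2 − 0.6875 = 1.3125, R_n = 32.813 kips/bolt. φR_n = 0.75 × (2×23.789 + 4×32.813) = 134.1 kips.
Tension yield (gross): A_g = 5.5625×0.3125 = 1.7383 in². φR_n = 0.90 × 50 × 1.7383 = 78.2 kips.
Governing: min(93.9, 134.1, 78.2) = 78.2 kips → gross-section yield.

78.2 kips (gross-section yield governs)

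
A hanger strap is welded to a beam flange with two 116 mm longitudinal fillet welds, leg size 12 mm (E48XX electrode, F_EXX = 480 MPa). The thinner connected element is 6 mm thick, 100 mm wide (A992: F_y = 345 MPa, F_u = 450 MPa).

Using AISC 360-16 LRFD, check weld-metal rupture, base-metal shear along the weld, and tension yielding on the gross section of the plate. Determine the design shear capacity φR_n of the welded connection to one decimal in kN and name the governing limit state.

Weld metal: throat = 0.707×12 = 8.484 mm, L = 2×116 = 232 mm. φR_n = 0.75 × 0.6 × 480 × 8.484 × 232 = 425.2 kN.
Base metal shear (6 mm plate): yield φR_n = 1.0×0.6×345×6×232 = 288.1 kN; rupture φR_n = 0.75×0.6×450×6×232 = 281.9 kN; take 281.9 kN (rupture).
Tension yield (gross): A_g = 100×6 = 600 mm². φR_n = 0.90 × 345 × 600 = 186.3 kN.
Governing: min(425.2, 281.9, 186.3) = 186.3 kN → gross-section yield.

186.3 kN (gross-section yield governs)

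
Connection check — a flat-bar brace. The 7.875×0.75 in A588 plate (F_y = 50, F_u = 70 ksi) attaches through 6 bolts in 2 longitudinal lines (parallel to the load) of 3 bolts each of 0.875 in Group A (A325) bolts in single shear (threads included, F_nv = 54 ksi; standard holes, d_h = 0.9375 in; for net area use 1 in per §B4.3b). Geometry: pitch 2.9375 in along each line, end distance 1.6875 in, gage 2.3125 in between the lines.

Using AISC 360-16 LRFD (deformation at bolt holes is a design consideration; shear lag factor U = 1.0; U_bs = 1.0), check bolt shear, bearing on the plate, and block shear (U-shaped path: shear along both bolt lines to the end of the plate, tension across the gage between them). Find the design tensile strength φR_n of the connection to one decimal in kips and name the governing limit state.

Bolt shear: A_b = π(0.875)²/4 = 0.60132 in². φR_n = 0.75 × 54 × 0.60132 × 6 × 1 = 146.1 kips.
Bearing (0.75 in plate, F_u = 70 ksi): end bolts L_c = 1.6875 − 0.9375/2 = 1.21875, R_n = min(1.2×1.21875×0.75×70, 2.4×0.875×0.75×70) = 76.781 kips/bolt; interior L_c = 2.9375 − 0.9375 = 2, R_n = 110.25 kips/bolt. φR_n = 0.75 × (2×76.781 + 4×110.25) = 445.9 kips.
Block shear: shear path 2×[1.6875+2×2.9375] = 2×7.5625 in, A_gv = 11.344, A_nv = 2×(7.5625 − 2.5×1)×0.75 = 7.5938 in²; tension across gage: (2.3125 − 1×1)×0.75 = 0.98438 in². R_n = min(0.6×70×7.5938, 0.6×50×11.344) + 1.0×70×0.98438 = min(318.94, 340.32) + 68.907 = 387.85 kips. φR_n = 0.75 × 387.85 = 290.9 kips.
Governing: min(146.1, 445.9, 290.9) = 146.1 kips → bolt shear.

146.1 kips (bolt shear governs)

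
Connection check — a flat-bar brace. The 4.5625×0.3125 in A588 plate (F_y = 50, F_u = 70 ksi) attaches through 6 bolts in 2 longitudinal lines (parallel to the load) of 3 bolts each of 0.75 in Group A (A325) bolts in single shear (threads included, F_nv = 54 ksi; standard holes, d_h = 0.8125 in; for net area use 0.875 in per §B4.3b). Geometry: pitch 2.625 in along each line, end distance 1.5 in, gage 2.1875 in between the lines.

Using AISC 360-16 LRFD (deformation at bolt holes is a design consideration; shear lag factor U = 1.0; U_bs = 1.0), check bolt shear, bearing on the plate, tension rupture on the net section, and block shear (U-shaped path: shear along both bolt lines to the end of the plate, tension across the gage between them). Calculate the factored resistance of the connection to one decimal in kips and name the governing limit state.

46.1 kips (net-section rupture governs)

Bolt shear: A_b = π(0.75)²/4 = 0.44179 in². φR_n = 0.75 × 54 × 0.44179 × 6 × 1 = 107.4 kips.
Bearing (0.3125 in plate, F_u = 70 ksi): end bolts L_c = 1.5 − 0.8125/2 = 1.09375, R_n = min(1.2×1.09375×0.3125×70, 2.4×0.75×0.3125×70) = 28.711 kips/bolt; interior L_c = 2.625 − 0.8125 = 1.8125, R_n = 39.375 kips/bolt. φR_n = 0.75 × (2×28.711 + 4×39.375) = 161.2 kips.
Tension rupture (net): A_n = (4.5625 − 2×0.875)×0.3125 = 0.87891 in² (U = 1.0, A_e = A_n). φR_n = 0.75 × 70 × 0.87891 = 46.1 kips.
Block shear: shear path 2×[1.5+2×2.625] = 2×6.75 in, A_gv = 4.2188, A_nv = 2×(6.75 − 2.5×0.875)×0.3125 = 2.8516 in²; tension across gage: (2.1875 − 1×0.875)×0.3125 = 0.41016 in². R_n = min(0.6×70×2.8516, 0.6×50×4.2188) + 1.0×70×0.41016 = min(119.77, 126.56) + 28.711 = 148.48 kips. φR_n = 0.75 × 148.48 = 111.4 kips.
Governing: min(107.4, 161.2, 46.1, 111.4) = 46.1 kips → net-section rupture.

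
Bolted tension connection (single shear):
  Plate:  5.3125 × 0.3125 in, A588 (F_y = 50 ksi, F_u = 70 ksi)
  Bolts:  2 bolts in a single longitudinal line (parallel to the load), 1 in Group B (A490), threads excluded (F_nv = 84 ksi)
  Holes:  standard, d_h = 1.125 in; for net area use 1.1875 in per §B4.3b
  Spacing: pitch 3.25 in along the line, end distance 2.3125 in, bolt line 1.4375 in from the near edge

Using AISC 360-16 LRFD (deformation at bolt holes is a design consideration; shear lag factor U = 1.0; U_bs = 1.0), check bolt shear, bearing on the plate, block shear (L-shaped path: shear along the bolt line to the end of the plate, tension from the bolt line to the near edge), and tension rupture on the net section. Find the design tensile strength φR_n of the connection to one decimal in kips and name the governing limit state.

51.1 kips (block shear governs)

Bolt shear: A_b = π(1)²/4 = 0.7854 in². φR_n = 0.75 × 84 × 0.7854 × 2 × 1 = 99.0 kips.
Bearing (0.3125 in plate, F_u = 70 ksi): end bolts L_c = 2.3125 − 1.125/2 = 1.75, R_n = min(1.2×1.75×0.3125×70, 2.4×1×0.3125×70) = 45.938 kips/bolt; interior L_c = 3.25 − 1.125 = 2.125, R_n = 52.5 kips/bolt. φR_n = 0.75 × (1×45.938 + 1×52.5) = 73.8 kips.
Block shear: shear path 1×[2.3125+1×3.25] = 1×5.5625 in, A_gv = 1.7383, A_nv = 1×(5.5625 − 1.5×1.1875)×0.3125 = 1.1816 in²; tension to near edge: (1.4375 − 0.5×1.1875)×0.3125 = 0.26367 in². R_n = min(0.6×70×1.1816, 0.6×50×1.7383) + 1.0×70×0.26367 = min(49.627, 52.149) + 18.457 = 68.084 kips. φR_n = 0.75 × 68.084 = 51.1 kips.
Tension rupture (net): A_n = (5.3125 − 1×1.1875)×0.3125 = 1.2891 in² (U = 1.0, A_e = A_n). φR_n = 0.75 × 70 × 1.2891 = 67.7 kips.
Governing: min(99.0, 73.8, 51.1, 67.7) = 51.1 kips → block shear.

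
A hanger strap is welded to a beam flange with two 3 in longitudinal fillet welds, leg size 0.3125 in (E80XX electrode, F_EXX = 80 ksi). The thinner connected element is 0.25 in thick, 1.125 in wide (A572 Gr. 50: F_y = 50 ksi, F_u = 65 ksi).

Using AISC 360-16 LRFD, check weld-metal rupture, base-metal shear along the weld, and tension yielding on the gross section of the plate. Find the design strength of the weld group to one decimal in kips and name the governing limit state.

12.7 kips (gross-section yield governs)

Weld metal: throat = 0.707×0.3125 = 0.22094 in, L = 2×3 = 6 in. φR_n = 0.75 × 0.6 × 80 × 0.22094 × 6 = 47.7 kips.
Base metal shear (0.25 in plate): yield φR_n = 1.0×0.6×50×0.25×6 = 45.0 kips; rupture φR_n = 0.75×0.6×65×0.25×6 = 43.9 kips; take 43.9 kips (rupture).
Tension yield (gross): A_g = 1.125×0.25 = 0.28125 in². φR_n = 0.90 × 50 × 0.28125 = 12.7 kips.
Governing: min(47.7, 43.9, 12.7) = 12.7 kips → gross-section yield.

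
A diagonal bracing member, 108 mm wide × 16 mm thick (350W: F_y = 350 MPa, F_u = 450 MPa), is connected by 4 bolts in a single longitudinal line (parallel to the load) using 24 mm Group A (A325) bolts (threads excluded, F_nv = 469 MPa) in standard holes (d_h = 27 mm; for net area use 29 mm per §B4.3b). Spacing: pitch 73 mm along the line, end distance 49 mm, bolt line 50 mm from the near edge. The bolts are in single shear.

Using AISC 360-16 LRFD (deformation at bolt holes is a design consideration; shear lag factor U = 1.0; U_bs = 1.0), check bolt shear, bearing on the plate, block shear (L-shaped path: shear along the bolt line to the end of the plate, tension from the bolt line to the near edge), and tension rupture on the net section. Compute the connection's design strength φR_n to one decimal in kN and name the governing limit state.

Bolt shear: A_b = π(24)²/4 = 452.39 mm². φR_n = 0.75 × 469 × 452.39 × 4 × 1 = 636.5 kN.
Bearing (16 mm plate, F_u = 450 MPa): end bolts L_c = 49 − 27/2 = 35.5, R_n = min(1.2×35.5×16×450, 2.4×24×16×450) = 306.72 kN/bolt; interior L_c = 73 − 27 = 46, R_n = 397.44 kN/bolt. φR_n = 0.75 × (1×306.72 + 3×397.44) = 1124.3 kN.
Block shear: shear path 1×[49+3×73] = 1×268 mm, A_gv = 4288, A_nv = 1×(268 − 3.5×29)×16 = 2664 mm²; tension to near edge: (50 − 0.5×29)×16 = 568 mm². R_n = min(0.6×450×2664, 0.6×350×4288) + 1.0×450×568 = min(719.28, 900.48) + 255.6 = 974.88 kN. φR_n = 0.75 × 974.88 = 731.2 kN.
Tension rupture (net): A_n = (108 − 1×29)×16 = 1264 mm² (U = 1.0, A_e = A_n). φR_n = 0.75 × 450 × 1264 = 426.6 kN.
Governing: min(636.5, 1124.3, 731.2, 426.6) = 426.6 kN → net-section rupture.

426.6 kN (net-section rupture governs)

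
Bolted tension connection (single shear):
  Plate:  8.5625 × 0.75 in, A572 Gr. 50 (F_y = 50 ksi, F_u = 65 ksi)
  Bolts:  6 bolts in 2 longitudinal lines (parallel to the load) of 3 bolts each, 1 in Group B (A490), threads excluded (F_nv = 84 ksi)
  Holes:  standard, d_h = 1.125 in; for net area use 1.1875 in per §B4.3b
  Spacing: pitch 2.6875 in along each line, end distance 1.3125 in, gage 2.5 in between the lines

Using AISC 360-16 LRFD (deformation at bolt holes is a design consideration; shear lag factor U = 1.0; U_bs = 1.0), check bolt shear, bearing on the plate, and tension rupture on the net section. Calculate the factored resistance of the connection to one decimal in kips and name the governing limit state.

226.2 kips (net-section rupture governs)

Bolt shear: A_b = π(1)²/4 = 0.7854 in². φR_n = 0.75 × 84 × 0.7854 × 6 × 1 = 296.9 kips.
Bearing (0.75 in plate, F_u = 65 ksi): end bolts L_c = 1.3125 − 1.125/2 = 0.75, R_n = min(1.2×0.75×0.75×65, 2.4×1×0.75×65) = 43.875 kips/bolt; interior L_c = 2.6875 − 1.125 = 1.5625, R_n = 91.406 kips/bolt. φR_n = 0.75 × (2×43.875 + 4×91.406) = 340.0 kips.
Tension rupture (net): A_n = (8.5625 − 2×1.1875)×0.75 = 4.6406 in² (U = 1.0, A_e = A_n). φR_n = 0.75 × 65 × 4.6406 = 226.2 kips.
Governing: min(296.9, 340.0, 226.2) = 226.2 kips → net-section rupture.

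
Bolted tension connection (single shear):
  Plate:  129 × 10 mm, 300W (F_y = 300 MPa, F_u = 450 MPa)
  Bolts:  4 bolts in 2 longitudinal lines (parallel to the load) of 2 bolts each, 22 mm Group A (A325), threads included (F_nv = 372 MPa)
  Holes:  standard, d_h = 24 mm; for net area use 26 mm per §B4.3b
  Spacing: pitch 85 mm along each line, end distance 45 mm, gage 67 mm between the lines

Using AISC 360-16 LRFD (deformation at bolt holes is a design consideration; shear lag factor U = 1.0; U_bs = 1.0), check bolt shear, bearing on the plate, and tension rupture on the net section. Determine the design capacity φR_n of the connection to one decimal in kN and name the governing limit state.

259.9 kN (net-section rupture governs)

Bolt shear: A_b = π(22)²/4 = 380.13 mm². φR_n = 0.75 × 372 × 380.13 × 4 × 1 = 424.2 kN.
Bearing (10 mm plate, F_u = 450 MPa): end bolts L_c = 45 − 24/2 = 33, R_n = min(1.2×33×10×450, 2.4×22×10×450) = 178.2 kN/bolt; interior L_c = 85 − 24 = 61, R_n = 237.6 kN/bolt. φR_n = 0.75 × (2×178.2 + 2×237.6) = 623.7 kN.
Tension rupture (net): A_n = (129 − 2×26)×10 = 770 mm² (U = 1.0, A_e = A_n). φR_n = 0.75 × 450 × 770 = 259.9 kN.
Governing: min(424.2, 623.7, 259.9) = 259.9 kN → net-section rupture.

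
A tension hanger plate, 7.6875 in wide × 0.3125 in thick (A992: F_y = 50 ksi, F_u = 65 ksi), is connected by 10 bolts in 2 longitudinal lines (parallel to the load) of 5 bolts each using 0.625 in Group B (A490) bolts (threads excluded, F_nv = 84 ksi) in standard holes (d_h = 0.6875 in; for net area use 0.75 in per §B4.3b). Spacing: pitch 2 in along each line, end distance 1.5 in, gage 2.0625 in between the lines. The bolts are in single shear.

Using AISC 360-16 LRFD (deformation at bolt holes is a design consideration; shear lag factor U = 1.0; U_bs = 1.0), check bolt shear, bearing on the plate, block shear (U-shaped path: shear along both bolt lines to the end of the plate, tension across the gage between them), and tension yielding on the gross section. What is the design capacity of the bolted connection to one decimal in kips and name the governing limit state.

Bolt shear: A_b = π(0.625)²/4 = 0.3068 in². φR_n = 0.75 × 84 × 0.3068 × 10 × 1 = 193.3 kips.
Bearing (0.3125 in plate, F_u = 65 ksi): end bolts L_c = 1.5 − 0.6875/2 = 1.15625, R_n = min(1.2×1.15625×0.3125×65, 2.4×0.625×0.3125×65) = 28.184 kips/bolt; interior L_c = 2 − 0.6875 = 1.3125, R_n = 30.469 kips/bolt. φR_n = 0.75 × (2×28.184 + 8×30.469) = 225.1 kips.
Block shear: shear path 2×[1.5+4×2] = 2×9.5 in, A_gv = 5.9375, A_nv = 2×(9.5 − 4.5×0.75)×0.3125 = 3.8281 in²; tension across gage: (2.0625 − 1×0.75)×0.3125 = 0.41016 in². R_n = min(0.6×65×3.8281, 0.6×50×5.9375) + 1.0×65×0.41016 = min(149.3, 178.13) + 26.66 = 175.96 kips. φR_n = 0.75 × 175.96 = 132.0 kips.
Tension yield (gross): A_g = 7.6875×0.3125 = 2.4023 in². φR_n = 0.90 × 50 × 2.4023 = 108.1 kips.
Governing: min(193.3, 225.1, 132.0, 108.1) = 108.1 kips → gross-section yield.

108.1 kips (gross-section yield governs)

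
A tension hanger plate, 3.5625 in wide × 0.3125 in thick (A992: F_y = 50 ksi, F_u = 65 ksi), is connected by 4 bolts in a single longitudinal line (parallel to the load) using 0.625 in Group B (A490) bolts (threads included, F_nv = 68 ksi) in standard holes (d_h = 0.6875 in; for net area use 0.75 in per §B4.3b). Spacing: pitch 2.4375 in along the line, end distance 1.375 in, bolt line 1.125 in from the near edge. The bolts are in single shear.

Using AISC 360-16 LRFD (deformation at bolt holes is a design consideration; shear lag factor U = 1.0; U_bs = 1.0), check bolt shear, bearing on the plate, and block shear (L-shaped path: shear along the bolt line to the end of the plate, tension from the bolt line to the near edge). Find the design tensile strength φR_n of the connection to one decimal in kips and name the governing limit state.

Bolt shear: A_b = π(0.625)²/4 = 0.3068 in². φR_n = 0.75 × 68 × 0.3068 × 4 × 1 = 62.6 kips.
Bearing (0.3125 in plate, F_u = 65 ksi): end bolts L_c = 1.375 − 0.6875/2 = 1.03125, R_n = min(1.2×1.03125×0.3125×65, 2.4×0.625×0.3125×65) = 25.137 kips/bolt; interior L_c = 2.4375 − 0.6875 = 1.75, R_n = 30.469 kips/bolt. φR_n = 0.75 × (1×25.137 + 3×30.469) = 87.4 kips.
Block shear: shear path 1×[1.375+3×2.4375] = 1×8.6875 in, A_gv = 2.7148, A_nv = 1×(8.6875 − 3.5×0.75)×0.3125 = 1.8945 in²; tension to near edge: (1.125 − 0.5×0.75)×0.3125 = 0.23438 in². R_n = min(0.6×65×1.8945, 0.6×50×2.7148) + 1.0×65×0.23438 = min(73.886, 81.444) + 15.235 = 89.121 kips. φR_n = 0.75 × 89.121 = 66.8 kips.
Governing: min(62.6, 87.4, 66.8) = 62.6 kips → bolt shear.

62.6 kips (bolt shear governs)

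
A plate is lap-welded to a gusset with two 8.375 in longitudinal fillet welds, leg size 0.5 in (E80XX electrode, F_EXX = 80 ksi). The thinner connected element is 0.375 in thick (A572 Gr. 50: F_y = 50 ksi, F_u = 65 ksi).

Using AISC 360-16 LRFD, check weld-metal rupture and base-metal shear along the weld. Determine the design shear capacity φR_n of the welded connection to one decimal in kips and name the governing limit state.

Weld metal: throat = 0.707×0.5 = 0.3535 in, L = 2×8.375 = 16.75 in. φR_n = 0.75 × 0.6 × 80 × 0.3535 × 16.75 = 213.2 kips.
Base metal shear (0.375 in plate): yield φR_n = 1.0×0.6×50×0.375×16.75 = 188.4 kips; rupture φR_n = 0.75×0.6×65×0.375×16.75 = 183.7 kips; take 183.7 kips (rupture).
Governing: min(213.2, 183.7) = 183.7 kips → base-metal shear.

183.7 kips (base-metal shear governs)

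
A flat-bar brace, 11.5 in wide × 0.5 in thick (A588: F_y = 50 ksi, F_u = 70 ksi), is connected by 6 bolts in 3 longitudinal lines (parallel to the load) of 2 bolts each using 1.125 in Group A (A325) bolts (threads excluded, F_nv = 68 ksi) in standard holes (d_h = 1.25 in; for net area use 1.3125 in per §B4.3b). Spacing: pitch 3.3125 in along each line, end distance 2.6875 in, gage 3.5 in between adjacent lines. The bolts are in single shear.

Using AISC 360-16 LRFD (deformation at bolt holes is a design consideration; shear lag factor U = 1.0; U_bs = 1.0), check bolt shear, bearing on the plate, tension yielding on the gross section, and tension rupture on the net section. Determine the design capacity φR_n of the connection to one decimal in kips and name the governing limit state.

Bolt shear: A_b = π(1.125)²/4 = 0.99402 in². φR_n = 0.75 × 68 × 0.99402 × 6 × 1 = 304.2 kips.
Bearing (0.5 in plate, F_u = 70 ksi): end bolts L_c = 2.6875 − 1.25/2 = 2.0625, R_n = min(1.2×2.0625×0.5×70, 2.4×1.125×0.5×70) = 86.625 kips/bolt; interior L_c = 3.3125 − 1.25 = 2.0625, R_n = 86.625 kips/bolt. φR_n = 0.75 × (3×86.625 + 3×86.625) = 389.8 kips.
Tension yield (gross): A_g = 11.5×0.5 = 5.75 in². φR_n = 0.90 × 50 × 5.75 = 258.8 kips.
Tension rupture (net): A_n = (11.5 − 3×1.3125)×0.5 = 3.7813 in² (U = 1.0, A_e = A_n). φR_n = 0.75 × 70 × 3.7813 = 198.5 kips.
Governing: min(304.2, 389.8, 258.8, 198.5) = 198.5 kips → net-section rupture.

198.5 kips (net-section rupture governs)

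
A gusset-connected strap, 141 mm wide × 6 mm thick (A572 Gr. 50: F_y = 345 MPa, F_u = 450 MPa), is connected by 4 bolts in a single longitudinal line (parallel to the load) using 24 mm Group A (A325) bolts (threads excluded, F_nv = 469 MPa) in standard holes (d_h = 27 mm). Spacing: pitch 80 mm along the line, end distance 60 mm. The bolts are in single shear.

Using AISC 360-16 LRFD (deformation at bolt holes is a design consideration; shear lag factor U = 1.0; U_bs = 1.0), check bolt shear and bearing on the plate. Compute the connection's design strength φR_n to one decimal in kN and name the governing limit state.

462.9 kN (bearing governs)

Bolt shear: A_b = π(24)²/4 = 452.39 mm². φR_n = 0.75 × 469 × 452.39 × 4 × 1 = 636.5 kN.
Bearing (6 mm plate, F_u = 450 MPa): end bolts L_c = 60 − 27/2 = 46.5, R_n = min(1.2×46.5×6×450, 2.4×24×6×450) = 150.66 kN/bolt; interior L_c = 80 − 27 = 53, R_n = 155.52 kN/bolt. φR_n = 0.75 × (1×150.66 + 3×155.52) = 462.9 kN.
Governing: min(636.5, 462.9) = 462.9 kN → bearing.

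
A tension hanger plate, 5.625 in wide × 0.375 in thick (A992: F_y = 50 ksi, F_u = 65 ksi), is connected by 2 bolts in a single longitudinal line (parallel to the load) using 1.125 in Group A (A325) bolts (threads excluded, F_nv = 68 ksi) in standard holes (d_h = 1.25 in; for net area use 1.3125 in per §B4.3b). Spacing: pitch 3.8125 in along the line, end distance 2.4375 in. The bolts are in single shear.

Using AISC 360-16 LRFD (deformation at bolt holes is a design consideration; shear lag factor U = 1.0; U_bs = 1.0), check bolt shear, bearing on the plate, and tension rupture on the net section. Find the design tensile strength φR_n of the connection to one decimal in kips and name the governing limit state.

Bolt shear: A_b = π(1.125)²/4 = 0.99402 in². φR_n = 0.75 × 68 × 0.99402 × 2 × 1 = 101.4 kips.
Bearing (0.375 in plate, F_u = 65 ksi): end bolts L_c = 2.4375 − 1.25/2 = 1.8125, R_n = min(1.2×1.8125×0.375×65, 2.4×1.125×0.375×65) = 53.016 kips/bolt; interior L_c = 3.8125 − 1.25 = 2.5625, R_n = 65.813 kips/bolt. φR_n = 0.75 × (1×53.016 + 1×65.813) = 89.1 kips.
Tension rupture (net): A_n = (5.625 − 1×1.3125)×0.375 = 1.6172 in² (U = 1.0, A_e = A_n). φR_n = 0.75 × 65 × 1.6172 = 78.8 kips.
Governing: min(101.4, 89.1, 78.8) = 78.8 kips → net-section rupture.

78.8 kips (net-section rupture governs)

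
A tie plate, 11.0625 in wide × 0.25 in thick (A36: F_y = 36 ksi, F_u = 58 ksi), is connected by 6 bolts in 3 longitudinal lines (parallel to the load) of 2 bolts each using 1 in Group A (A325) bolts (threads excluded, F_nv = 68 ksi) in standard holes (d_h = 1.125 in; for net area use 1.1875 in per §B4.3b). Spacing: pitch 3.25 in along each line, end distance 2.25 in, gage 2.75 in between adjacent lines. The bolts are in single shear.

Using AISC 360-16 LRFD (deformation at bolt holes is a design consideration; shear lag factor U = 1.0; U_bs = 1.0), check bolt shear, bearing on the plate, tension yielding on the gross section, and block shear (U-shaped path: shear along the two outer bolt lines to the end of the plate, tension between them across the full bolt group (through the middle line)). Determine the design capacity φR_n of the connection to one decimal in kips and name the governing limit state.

Bolt shear: A_b = π(1)²/4 = 0.7854 in². φR_n = 0.75 × 68 × 0.7854 × 6 × 1 = 240.3 kips.
Bearing (0.25 in plate, F_u = 58 ksi): end bolts L_c = 2.25 − 1.125/2 = 1.6875, R_n = min(1.2×1.6875×0.25×58, 2.4×1×0.25×58) = 29.363 kips/bolt; interior L_c = 3.25 − 1.125 = 2.125, R_n = 34.8 kips/bolt. φR_n = 0.75 × (3×29.363 + 3×34.8) = 144.4 kips.
Tension yield (gross): A_g = 11.0625×0.25 = 2.7656 in². φR_n = 0.90 × 36 × 2.7656 = 89.6 kips.
Block shear: shear path 2×[2.25+1×3.25] = 2×5.5 in, A_gv = 2.75, A_nv = 2×(5.5 − 1.5×1.1875)×0.25 = 1.8594 in²; tension across gage: (5.5 − 2×1.1875)×0.25 = 0.78125 in². R_n = min(0.6×58×1.8594, 0.6×36×2.75) + 1.0×58×0.78125 = min(64.707, 59.4) + 45.313 = 104.71 kips. φR_n = 0.75 × 104.71 = 78.5 kips.
Governing: min(240.3, 144.4, 89.6, 78.5) = 78.5 kips → block shear.

78.5 kips (block shear governs)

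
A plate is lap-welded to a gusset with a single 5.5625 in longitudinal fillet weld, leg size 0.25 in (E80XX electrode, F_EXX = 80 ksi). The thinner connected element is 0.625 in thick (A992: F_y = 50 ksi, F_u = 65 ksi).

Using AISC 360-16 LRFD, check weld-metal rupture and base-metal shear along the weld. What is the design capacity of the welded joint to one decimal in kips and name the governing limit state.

Weld metal: throat = 0.707×0.25 = 0.17675 in, L = 5.5625 in. φR_n = 0.75 × 0.6 × 80 × 0.17675 × 5.5625 = 35.4 kips.
Base metal shear (0.625 in plate): yield φR_n = 1.0×0.6×50×0.625×5.5625 = 104.3 kips; rupture φR_n = 0.75×0.6×65×0.625×5.5625 = 101.7 kips; take 101.7 kips (rupture).
Governing: min(35.4, 101.7) = 35.4 kips → weld metal.

35.4 kips (weld metal governs)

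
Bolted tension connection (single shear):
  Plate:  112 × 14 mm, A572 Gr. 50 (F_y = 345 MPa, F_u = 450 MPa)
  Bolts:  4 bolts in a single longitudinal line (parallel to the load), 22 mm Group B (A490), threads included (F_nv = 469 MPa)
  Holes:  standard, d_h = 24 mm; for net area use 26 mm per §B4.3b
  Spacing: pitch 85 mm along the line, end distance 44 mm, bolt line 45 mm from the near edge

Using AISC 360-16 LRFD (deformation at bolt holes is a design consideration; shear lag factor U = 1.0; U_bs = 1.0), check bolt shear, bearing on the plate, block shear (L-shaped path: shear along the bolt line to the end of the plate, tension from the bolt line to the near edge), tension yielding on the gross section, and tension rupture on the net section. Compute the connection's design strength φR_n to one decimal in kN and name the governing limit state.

Bolt shear: A_b = π(22)²/4 = 380.13 mm². φR_n = 0.75 × 469 × 380.13 × 4 × 1 = 534.8 kN.
Bearing (14 mm plate, F_u = 450 MPa): end bolts L_c = 44 − 24/2 = 32, R_n = min(1.2×32×14×450, 2.4×22×14×450) = 241.92 kN/bolt; interior L_c = 85 − 24 = 61, R_n = 332.64 kN/bolt. φR_n = 0.75 × (1×241.92 + 3×332.64) = 929.9 kN.
Block shear: shear path 1×[44+3×85] = 1×299 mm, A_gv = 4186, A_nv = 1×(299 − 3.5×26)×14 = 2912 mm²; tension to near edge: (45 − 0.5×26)×14 = 448 mm². R_n = min(0.6×450×2912, 0.6×345×4186) + 1.0×450×448 = min(786.24, 866.5) + 201.6 = 987.84 kN. φR_n = 0.75 × 987.84 = 740.9 kN.
Tension yield (gross): A_g = 112×14 = 1568 mm². φR_n = 0.90 × 345 × 1568 = 486.9 kN.
Tension rupture (net): A_n = (112 − 1×26)×14 = 1204 mm² (U = 1.0, A_e = A_n). φR_n = 0.75 × 450 × 1204 = 406.4 kN.
Governing: min(534.8, 929.9, 740.9, 486.9, 406.4) = 406.4 kN → net-section rupture.

406.4 kN (net-section rupture governs)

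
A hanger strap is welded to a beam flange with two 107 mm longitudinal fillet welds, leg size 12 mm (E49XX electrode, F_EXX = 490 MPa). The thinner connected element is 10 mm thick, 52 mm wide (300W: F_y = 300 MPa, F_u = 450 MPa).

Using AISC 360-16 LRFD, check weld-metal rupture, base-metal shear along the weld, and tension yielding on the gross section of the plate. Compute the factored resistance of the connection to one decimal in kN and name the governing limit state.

Weld metal: throat = 0.707×12 = 8.484 mm, L = 2×107 = 214 mm. φR_n = 0.75 × 0.6 × 490 × 8.484 × 214 = 400.3 kN.
Base metal shear (10 mm plate): yield φR_n = 1.0×0.6×300×10×214 = 385.2 kN; rupture φR_n = 0.75×0.6×450×10×214 = 433.4 kN; take 385.2 kN (yield).
Tension yield (gross): A_g = 52×10 = 520 mm². φR_n = 0.90 × 300 × 520 = 140.4 kN.
Governing: min(400.3, 385.2, 140.4) = 140.4 kN → gross-section yield.

140.4 kN (gross-section yield governs)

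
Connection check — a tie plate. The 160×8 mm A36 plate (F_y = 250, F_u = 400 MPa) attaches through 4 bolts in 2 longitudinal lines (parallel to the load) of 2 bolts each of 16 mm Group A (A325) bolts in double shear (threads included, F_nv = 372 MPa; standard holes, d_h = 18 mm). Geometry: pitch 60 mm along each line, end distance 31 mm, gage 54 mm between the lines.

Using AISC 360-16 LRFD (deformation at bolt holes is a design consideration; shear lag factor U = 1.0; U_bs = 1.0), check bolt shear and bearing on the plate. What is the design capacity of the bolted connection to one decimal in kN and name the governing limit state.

Bolt shear: A_b = π(16)²/4 = 201.06 mm². φR_n = 0.75 × 372 × 201.06 × 4 × 2 = 448.8 kN.
Bearing (8 mm plate, F_u = 400 MPa): end bolts L_c = 31 − 18/2 = 22, R_n = min(1.2×22×8×400, 2.4×16×8×400) = 84.48 kN/bolt; interior L_c = 60 − 18 = 42, R_n = 122.88 kN/bolt. φR_n = 0.75 × (2×84.48 + 2×122.88) = 311.0 kN.
Governing: min(448.8, 311.0) = 311.0 kN → bearing.

311.0 kN (bearing governs)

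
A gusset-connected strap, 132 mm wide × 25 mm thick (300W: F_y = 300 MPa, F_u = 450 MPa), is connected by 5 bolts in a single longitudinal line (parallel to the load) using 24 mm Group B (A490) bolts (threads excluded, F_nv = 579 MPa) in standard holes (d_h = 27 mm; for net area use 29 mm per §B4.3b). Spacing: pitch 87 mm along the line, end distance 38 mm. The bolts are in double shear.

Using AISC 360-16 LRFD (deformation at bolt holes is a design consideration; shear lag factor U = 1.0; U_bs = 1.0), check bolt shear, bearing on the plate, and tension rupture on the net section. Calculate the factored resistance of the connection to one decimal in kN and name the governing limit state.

Bolt shear: A_b = π(24)²/4 = 452.39 mm². φR_n = 0.75 × 579 × 452.39 × 5 × 2 = 1964.5 kN.
Bearing (25 mm plate, F_u = 450 MPa): end bolts L_c = 38 − 27/2 = 24.5, R_n = min(1.2×24.5×25×450, 2.4×24×25×450) = 330.75 kN/bolt; interior L_c = 87 − 27 = 60, R_n = 648 kN/bolt. φR_n = 0.75 × (1×330.75 + 4×648) = 2192.1 kN.
Tension rupture (net): A_n = (132 − 1×29)×25 = 2575 mm² (U = 1.0, A_e = A_n). φR_n = 0.75 × 450 × 2575 = 869.1 kN.
Governing: min(1964.5, 2192.1, 869.1) = 869.1 kN → net-section rupture.

869.1 kN (net-section rupture governs)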